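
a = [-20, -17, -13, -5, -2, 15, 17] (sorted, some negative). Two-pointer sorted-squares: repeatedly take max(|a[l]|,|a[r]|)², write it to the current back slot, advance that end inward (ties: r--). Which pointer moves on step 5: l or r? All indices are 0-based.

[0,6] |-20|>|17| out[6]=400 → l++
[1,6] |-17|<=|17| out[5]=289 → r--
[1,5] |-17|>|15| out[4]=289 → l++
[2,5] |-13|<=|15| out[3]=225 → r--
[2,4] |-13|>|-2| out[2]=169 → l++

l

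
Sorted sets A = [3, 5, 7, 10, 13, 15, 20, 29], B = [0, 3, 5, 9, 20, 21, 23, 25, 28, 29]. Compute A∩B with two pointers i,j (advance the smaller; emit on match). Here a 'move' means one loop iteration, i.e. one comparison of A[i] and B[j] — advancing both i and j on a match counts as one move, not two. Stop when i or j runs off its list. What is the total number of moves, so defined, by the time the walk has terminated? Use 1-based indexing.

[i=1,j=1] 3>0 → j++
[i=1,j=2] 3==3 emit → i++,j++
[i=2,j=3] 5==5 emit → i++,j++
[i=3,j=4] 7<9 → i++
[i=4,j=4] 10>9 → j++
[i=4,j=5] 10<20 → i++
[i=5,j=5] 13<20 → i++
[i=6,j=5] 15<20 → i++
[i=7,j=5] 20==20 emit → i++,j++
[i=8,j=6] 29>21 → j++
[i=8,j=7] 29>23 → j++
[i=8,j=8] 29>25 → j++
[i=8,j=9] 29>28 → j++
[i=8,j=10] 29==29 emit → i++,j++

14 moves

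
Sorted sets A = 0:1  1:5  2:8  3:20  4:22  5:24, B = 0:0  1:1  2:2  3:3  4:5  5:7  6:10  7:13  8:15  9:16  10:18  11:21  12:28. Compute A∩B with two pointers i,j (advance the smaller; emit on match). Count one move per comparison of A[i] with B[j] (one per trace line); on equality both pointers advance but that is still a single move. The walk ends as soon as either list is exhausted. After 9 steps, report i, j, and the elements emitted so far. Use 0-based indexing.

[i=0,j=0] 1>0 → j++
[i=0,j=1] 1==1 emit → i++,j++
[i=1,j=2] 5>2 → j++
[i=1,j=3] 5>3 → j++
[i=1,j=4] 5==5 emit → i++,j++
[i=2,j=5] 8>7 → j++
[i=2,j=6] 8<10 → i++
[i=3,j=6] 20>10 → j++
[i=3,j=7] 20>13 → j++

i=3, j=8, emitted=[1, 5]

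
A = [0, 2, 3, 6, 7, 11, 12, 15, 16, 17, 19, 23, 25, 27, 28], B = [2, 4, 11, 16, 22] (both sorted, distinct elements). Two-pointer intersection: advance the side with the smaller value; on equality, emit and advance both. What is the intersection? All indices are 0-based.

i=0 j=0: 0<2, i++
i=1 j=0: 2==2 emit, i++,j++
i=2 j=1: 3<4, i++
i=3 j=1: 6>4, j++
i=3 j=2: 6<11, i++
i=4 j=2: 7<11, i++
i=5 j=2: 11==11 emit, i++,j++
i=6 j=3: 12<16, i++
i=7 j=3: 15<16, i++
i=8 j=3: 16==16 emit, i++,j++
i=9 j=4: 17<22, i++
i=10 j=4: 19<22, i++
i=11 j=4: 23>22, j++

intersection = [2, 11, 16]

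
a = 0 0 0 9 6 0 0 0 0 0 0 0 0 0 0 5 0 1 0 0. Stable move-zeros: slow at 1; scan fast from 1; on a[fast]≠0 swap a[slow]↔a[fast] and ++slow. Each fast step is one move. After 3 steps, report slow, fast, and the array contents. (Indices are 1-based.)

slow=1 fast=1: a[fast]=0, fast++
slow=1 fast=2: a[fast]=0, fast++
slow=1 fast=3: a[fast]=0, fast++

slow=1, fast=4, a=[0, 0, 0, 9, 6, 0, 0, 0, 0, 0, 0, 0, 0, 0, 0, 5, 0, 1, 0, 0]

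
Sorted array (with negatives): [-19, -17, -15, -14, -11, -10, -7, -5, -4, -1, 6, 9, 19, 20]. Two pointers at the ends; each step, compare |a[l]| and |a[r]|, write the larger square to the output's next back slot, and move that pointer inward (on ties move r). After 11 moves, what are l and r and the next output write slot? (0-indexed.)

l=7, r=9, next write slot=2

l=0 r=13: |-19|<=|20| out[13]=400, r--
l=0 r=12: |-19|<=|19| out[12]=361, r--
l=0 r=11: |-19|>|9| out[11]=361, l++
l=1 r=11: |-17|>|9| out[10]=289, l++
l=2 r=11: |-15|>|9| out[9]=225, l++
l=3 r=11: |-14|>|9| out[8]=196, l++
l=4 r=11: |-11|>|9| out[7]=121, l++
l=5 r=11: |-10|>|9| out[6]=100, l++
l=6 r=11: |-7|<=|9| out[5]=81, r--
l=6 r=10: |-7|>|6| out[4]=49, l++
l=7 r=10: |-5|<=|6| out[3]=36, r--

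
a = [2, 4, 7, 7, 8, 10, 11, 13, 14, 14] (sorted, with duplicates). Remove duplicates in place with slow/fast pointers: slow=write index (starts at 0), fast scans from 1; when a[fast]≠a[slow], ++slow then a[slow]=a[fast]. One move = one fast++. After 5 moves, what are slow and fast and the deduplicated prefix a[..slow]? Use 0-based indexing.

(s=0,f=1) a[fast]=4≠a[slow]=2 write a[1]=4 → slow++,fast++
(s=1,f=2) a[fast]=7≠a[slow]=4 write a[2]=7 → slow++,fast++
(s=2,f=3) a[fast]=7=a[slow] dup → fast++
(s=2,f=4) a[fast]=8≠a[slow]=7 write a[3]=8 → slow++,fast++
(s=3,f=5) a[fast]=10≠a[slow]=8 write a[4]=10 → slow++,fast++

slow=4, fast=6, prefix=[2, 4, 7, 8, 10]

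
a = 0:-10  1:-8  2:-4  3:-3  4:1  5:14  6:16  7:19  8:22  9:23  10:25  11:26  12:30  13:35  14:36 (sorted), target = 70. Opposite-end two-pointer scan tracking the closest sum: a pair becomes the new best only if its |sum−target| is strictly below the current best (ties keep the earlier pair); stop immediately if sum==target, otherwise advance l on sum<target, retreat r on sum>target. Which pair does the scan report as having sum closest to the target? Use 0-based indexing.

pair (35, 36) with sum 71 (|Δ|=1)

l=0 r=14: -10+36=26 d=44 *, l++
l=1 r=14: -8+36=28 d=42 *, l++
l=2 r=14: -4+36=32 d=38 *, l++
l=3 r=14: -3+36=33 d=37 *, l++
l=4 r=14: 1+36=37 d=33 *, l++
l=5 r=14: 14+36=50 d=20 *, l++
l=6 r=14: 16+36=52 d=18 *, l++
l=7 r=14: 19+36=55 d=15 *, l++
l=8 r=14: 22+36=58 d=12 *, l++
l=9 r=14: 23+36=59 d=11 *, l++
l=10 r=14: 25+36=61 d=9 *, l++
l=11 r=14: 26+36=62 d=8 *, l++
l=12 r=14: 30+36=66 d=4 *, l++
l=13 r=14: 35+36=71 d=1 *, r--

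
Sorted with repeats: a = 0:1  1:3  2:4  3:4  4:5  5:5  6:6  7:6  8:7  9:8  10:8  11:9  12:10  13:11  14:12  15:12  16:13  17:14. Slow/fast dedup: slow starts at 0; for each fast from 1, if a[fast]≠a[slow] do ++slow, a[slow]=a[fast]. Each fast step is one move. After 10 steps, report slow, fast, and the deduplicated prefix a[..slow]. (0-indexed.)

(s=0,f=1) a[fast]=3≠a[slow]=1 write a[1]=3 → slow++,fast++
(s=1,f=2) a[fast]=4≠a[slow]=3 write a[2]=4 → slow++,fast++
(s=2,f=3) a[fast]=4=a[slow] dup → fast++
(s=2,f=4) a[fast]=5≠a[slow]=4 write a[3]=5 → slow++,fast++
(s=3,f=5) a[fast]=5=a[slow] dup → fast++
(s=3,f=6) a[fast]=6≠a[slow]=5 write a[4]=6 → slow++,fast++
(s=4,f=7) a[fast]=6=a[slow] dup → fast++
(s=4,f=8) a[fast]=7≠a[slow]=6 write a[5]=7 → slow++,fast++
(s=5,f=9) a[fast]=8≠a[slow]=7 write a[6]=8 → slow++,fast++
(s=6,f=10) a[fast]=8=a[slow] dup → fast++

slow=6, fast=11, prefix=[1, 3, 4, 5, 6, 7, 8]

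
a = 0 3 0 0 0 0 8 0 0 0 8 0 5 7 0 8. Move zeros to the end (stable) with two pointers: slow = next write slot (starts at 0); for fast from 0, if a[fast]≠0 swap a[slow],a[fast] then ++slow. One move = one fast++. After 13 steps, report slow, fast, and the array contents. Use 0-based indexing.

(s=0,f=0) a[fast]=0 → fast++
(s=0,f=1) a[fast]=3≠0 swap→a[0]=3 → slow++,fast++
(s=1,f=2) a[fast]=0 → fast++
(s=1,f=3) a[fast]=0 → fast++
(s=1,f=4) a[fast]=0 → fast++
(s=1,f=5) a[fast]=0 → fast++
(s=1,f=6) a[fast]=8≠0 swap→a[1]=8 → slow++,fast++
(s=2,f=7) a[fast]=0 → fast++
(s=2,f=8) a[fast]=0 → fast++
(s=2,f=9) a[fast]=0 → fast++
(s=2,f=10) a[fast]=8≠0 swap→a[2]=8 → slow++,fast++
(s=3,f=11) a[fast]=0 → fast++
(s=3,f=12) a[fast]=5≠0 swap→a[3]=5 → slow++,fast++

slow=4, fast=13, a=[3, 8, 8, 5, 0, 0, 0, 0, 0, 0, 0, 0, 0, 7, 0, 8]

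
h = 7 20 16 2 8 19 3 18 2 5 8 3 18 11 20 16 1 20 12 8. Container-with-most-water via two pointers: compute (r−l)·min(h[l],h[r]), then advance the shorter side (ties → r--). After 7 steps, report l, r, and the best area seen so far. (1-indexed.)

l=1 r=20: min(7,8)*19=133 best=133 *, l++
l=2 r=20: min(20,8)*18=144 best=144 *, r--
l=2 r=19: min(20,12)*17=204 best=204 *, r--
l=2 r=18: min(20,20)*16=320 best=320 *, r--
l=2 r=17: min(20,1)*15=15 best=320, r--
l=2 r=16: min(20,16)*14=224 best=320, r--
l=2 r=15: min(20,20)*13=260 best=320, r--

l=2, r=14, best area=320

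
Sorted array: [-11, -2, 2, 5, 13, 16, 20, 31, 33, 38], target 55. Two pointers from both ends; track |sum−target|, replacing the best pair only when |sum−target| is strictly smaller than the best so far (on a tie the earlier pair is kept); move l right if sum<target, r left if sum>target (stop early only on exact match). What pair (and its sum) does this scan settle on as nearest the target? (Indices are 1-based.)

[1,10] -11+38=27 d=28 * → l++
[2,10] -2+38=36 d=19 * → l++
[3,10] 2+38=40 d=15 * → l++
[4,10] 5+38=43 d=12 * → l++
[5,10] 13+38=51 d=4 * → l++
[6,10] 16+38=54 d=1 * → l++
[7,10] 20+38=58 d=3 → r--
[7,9] 20+33=53 d=2 → l++
[8,9] 31+33=64 d=9 → r--

pair (16, 38) with sum 54 (|Δ|=1)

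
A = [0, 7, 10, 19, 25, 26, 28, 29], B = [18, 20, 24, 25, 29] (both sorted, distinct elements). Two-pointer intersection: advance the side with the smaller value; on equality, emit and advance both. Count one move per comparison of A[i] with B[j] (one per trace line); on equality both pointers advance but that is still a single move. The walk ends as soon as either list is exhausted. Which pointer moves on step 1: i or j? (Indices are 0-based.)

i

i=0 j=0: 0<18, i++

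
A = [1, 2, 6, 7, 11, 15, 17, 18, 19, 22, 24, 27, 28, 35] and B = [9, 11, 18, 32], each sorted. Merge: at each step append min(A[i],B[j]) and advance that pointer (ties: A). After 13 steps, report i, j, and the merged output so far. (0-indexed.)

i=10, j=3, merged so far=[1, 2, 6, 7, 9, 11, 11, 15, 17, 18, 18, 19, 22]

i=0 j=0: A[i]=1<=B[j]=9 take 1, i++
i=1 j=0: A[i]=2<=B[j]=9 take 2, i++
i=2 j=0: A[i]=6<=B[j]=9 take 6, i++
i=3 j=0: A[i]=7<=B[j]=9 take 7, i++
i=4 j=0: A[i]=11>B[j]=9 take 9, j++
i=4 j=1: A[i]=11<=B[j]=11 take 11, i++
i=5 j=1: A[i]=15>B[j]=11 take 11, j++
i=5 j=2: A[i]=15<=B[j]=18 take 15, i++
i=6 j=2: A[i]=17<=B[j]=18 take 17, i++
i=7 j=2: A[i]=18<=B[j]=18 take 18, i++
i=8 j=2: A[i]=19>B[j]=18 take 18, j++
i=8 j=3: A[i]=19<=B[j]=32 take 19, i++
i=9 j=3: A[i]=22<=B[j]=32 take 22, i++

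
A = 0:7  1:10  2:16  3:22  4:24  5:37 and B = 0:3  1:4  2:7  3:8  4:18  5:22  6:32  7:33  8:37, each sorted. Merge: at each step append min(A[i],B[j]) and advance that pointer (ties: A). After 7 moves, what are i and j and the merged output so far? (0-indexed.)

i=3, j=4, merged so far=[3, 4, 7, 7, 8, 10, 16]

i=0 j=0: A[i]=7>B[j]=3 take 3, j++
i=0 j=1: A[i]=7>B[j]=4 take 4, j++
i=0 j=2: A[i]=7<=B[j]=7 take 7, i++
i=1 j=2: A[i]=10>B[j]=7 take 7, j++
i=1 j=3: A[i]=10>B[j]=8 take 8, j++
i=1 j=4: A[i]=10<=B[j]=18 take 10, i++
i=2 j=4: A[i]=16<=B[j]=18 take 16, i++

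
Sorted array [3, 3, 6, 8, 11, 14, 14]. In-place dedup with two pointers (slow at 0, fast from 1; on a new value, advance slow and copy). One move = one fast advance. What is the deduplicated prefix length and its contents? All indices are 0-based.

slow=0 fast=1: a[fast]=3=a[slow] dup, fast++
slow=0 fast=2: a[fast]=6≠a[slow]=3 write a[1]=6, slow++,fast++
slow=1 fast=3: a[fast]=8≠a[slow]=6 write a[2]=8, slow++,fast++
slow=2 fast=4: a[fast]=11≠a[slow]=8 write a[3]=11, slow++,fast++
slow=3 fast=5: a[fast]=14≠a[slow]=11 write a[4]=14, slow++,fast++
slow=4 fast=6: a[fast]=14=a[slow] dup, fast++

length 5; prefix = [3, 6, 8, 11, 14]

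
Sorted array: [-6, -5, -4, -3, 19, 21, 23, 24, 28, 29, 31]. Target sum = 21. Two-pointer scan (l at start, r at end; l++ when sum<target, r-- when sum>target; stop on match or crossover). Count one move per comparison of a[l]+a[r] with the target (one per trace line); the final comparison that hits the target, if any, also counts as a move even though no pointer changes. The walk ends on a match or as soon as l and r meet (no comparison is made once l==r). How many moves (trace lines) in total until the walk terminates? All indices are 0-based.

7 moves

[0,10] -6+31=25 >21 → r--
[0,9] -6+29=23 >21 → r--
[0,8] -6+28=22 >21 → r--
[0,7] -6+24=18 <21 → l++
[1,7] -5+24=19 <21 → l++
[2,7] -4+24=20 <21 → l++
[3,7] -3+24=21 → found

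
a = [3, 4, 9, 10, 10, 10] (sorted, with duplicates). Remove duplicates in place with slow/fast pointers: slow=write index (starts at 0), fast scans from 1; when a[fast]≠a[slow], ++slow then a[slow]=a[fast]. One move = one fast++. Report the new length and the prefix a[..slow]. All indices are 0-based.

slow=0 fast=1: a[fast]=4≠a[slow]=3 write a[1]=4, slow++,fast++
slow=1 fast=2: a[fast]=9≠a[slow]=4 write a[2]=9, slow++,fast++
slow=2 fast=3: a[fast]=10≠a[slow]=9 write a[3]=10, slow++,fast++
slow=3 fast=4: a[fast]=10=a[slow] dup, fast++
slow=3 fast=5: a[fast]=10=a[slow] dup, fast++

length 4; prefix = [3, 4, 9, 10]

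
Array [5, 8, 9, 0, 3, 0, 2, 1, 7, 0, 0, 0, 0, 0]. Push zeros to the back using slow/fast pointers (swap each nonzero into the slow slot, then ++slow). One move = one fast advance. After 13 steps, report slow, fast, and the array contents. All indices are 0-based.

slow=7, fast=13, a=[5, 8, 9, 3, 2, 1, 7, 0, 0, 0, 0, 0, 0, 0]

(s=0,f=0) a[fast]=5≠0 swap→a[0]=5 → slow++,fast++
(s=1,f=1) a[fast]=8≠0 swap→a[1]=8 → slow++,fast++
(s=2,f=2) a[fast]=9≠0 swap→a[2]=9 → slow++,fast++
(s=3,f=3) a[fast]=0 → fast++
(s=3,f=4) a[fast]=3≠0 swap→a[3]=3 → slow++,fast++
(s=4,f=5) a[fast]=0 → fast++
(s=4,f=6) a[fast]=2≠0 swap→a[4]=2 → slow++,fast++
(s=5,f=7) a[fast]=1≠0 swap→a[5]=1 → slow++,fast++
(s=6,f=8) a[fast]=7≠0 swap→a[6]=7 → slow++,fast++
(s=7,f=9) a[fast]=0 → fast++
(s=7,f=10) a[fast]=0 → fast++
(s=7,f=11) a[fast]=0 → fast++
(s=7,f=12) a[fast]=0 → fast++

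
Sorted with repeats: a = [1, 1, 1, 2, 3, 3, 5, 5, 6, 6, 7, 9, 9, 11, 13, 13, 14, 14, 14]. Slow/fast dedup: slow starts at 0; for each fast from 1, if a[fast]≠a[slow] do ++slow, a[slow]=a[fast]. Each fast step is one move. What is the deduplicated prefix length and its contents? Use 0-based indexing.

length 10; prefix = [1, 2, 3, 5, 6, 7, 9, 11, 13, 14]

slow=0 fast=1: a[fast]=1=a[slow] dup, fast++
slow=0 fast=2: a[fast]=1=a[slow] dup, fast++
slow=0 fast=3: a[fast]=2≠a[slow]=1 write a[1]=2, slow++,fast++
slow=1 fast=4: a[fast]=3≠a[slow]=2 write a[2]=3, slow++,fast++
slow=2 fast=5: a[fast]=3=a[slow] dup, fast++
slow=2 fast=6: a[fast]=5≠a[slow]=3 write a[3]=5, slow++,fast++
slow=3 fast=7: a[fast]=5=a[slow] dup, fast++
slow=3 fast=8: a[fast]=6≠a[slow]=5 write a[4]=6, slow++,fast++
slow=4 fast=9: a[fast]=6=a[slow] dup, fast++
slow=4 fast=10: a[fast]=7≠a[slow]=6 write a[5]=7, slow++,fast++
slow=5 fast=11: a[fast]=9≠a[slow]=7 write a[6]=9, slow++,fast++
slow=6 fast=12: a[fast]=9=a[slow] dup, fast++
slow=6 fast=13: a[fast]=11≠a[slow]=9 write a[7]=11, slow++,fast++
slow=7 fast=14: a[fast]=13≠a[slow]=11 write a[8]=13, slow++,fast++
slow=8 fast=15: a[fast]=13=a[slow] dup, fast++
slow=8 fast=16: a[fast]=14≠a[slow]=13 write a[9]=14, slow++,fast++
slow=9 fast=17: a[fast]=14=a[slow] dup, fast++
slow=9 fast=18: a[fast]=14=a[slow] dup, fast++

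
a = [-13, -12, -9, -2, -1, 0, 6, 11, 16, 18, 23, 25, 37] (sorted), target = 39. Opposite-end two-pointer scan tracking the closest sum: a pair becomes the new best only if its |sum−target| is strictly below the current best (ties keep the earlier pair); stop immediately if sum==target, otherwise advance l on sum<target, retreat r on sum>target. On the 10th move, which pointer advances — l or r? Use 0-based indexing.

[0,12] -13+37=24 d=15 * → l++
[1,12] -12+37=25 d=14 * → l++
[2,12] -9+37=28 d=11 * → l++
[3,12] -2+37=35 d=4 * → l++
[4,12] -1+37=36 d=3 * → l++
[5,12] 0+37=37 d=2 * → l++
[6,12] 6+37=43 d=4 → r--
[6,11] 6+25=31 d=8 → l++
[7,11] 11+25=36 d=3 → l++
[8,11] 16+25=41 d=2 → r--

r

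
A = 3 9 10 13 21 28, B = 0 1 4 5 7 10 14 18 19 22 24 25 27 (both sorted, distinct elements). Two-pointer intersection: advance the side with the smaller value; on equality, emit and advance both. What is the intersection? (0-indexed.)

[i=0,j=0] 3>0 → j++
[i=0,j=1] 3>1 → j++
[i=0,j=2] 3<4 → i++
[i=1,j=2] 9>4 → j++
[i=1,j=3] 9>5 → j++
[i=1,j=4] 9>7 → j++
[i=1,j=5] 9<10 → i++
[i=2,j=5] 10==10 emit → i++,j++
[i=3,j=6] 13<14 → i++
[i=4,j=6] 21>14 → j++
[i=4,j=7] 21>18 → j++
[i=4,j=8] 21>19 → j++
[i=4,j=9] 21<22 → i++
[i=5,j=9] 28>22 → j++
[i=5,j=10] 28>24 → j++
[i=5,j=11] 28>25 → j++
[i=5,j=12] 28>27 → j++

intersection = [10]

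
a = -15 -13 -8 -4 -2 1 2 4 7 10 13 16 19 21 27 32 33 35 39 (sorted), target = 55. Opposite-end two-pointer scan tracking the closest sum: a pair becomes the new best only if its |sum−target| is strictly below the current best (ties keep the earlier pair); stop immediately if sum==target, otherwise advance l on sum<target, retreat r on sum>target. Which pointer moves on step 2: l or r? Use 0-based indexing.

l

[0,18] -15+39=24 d=31 * → l++
[1,18] -13+39=26 d=29 * → l++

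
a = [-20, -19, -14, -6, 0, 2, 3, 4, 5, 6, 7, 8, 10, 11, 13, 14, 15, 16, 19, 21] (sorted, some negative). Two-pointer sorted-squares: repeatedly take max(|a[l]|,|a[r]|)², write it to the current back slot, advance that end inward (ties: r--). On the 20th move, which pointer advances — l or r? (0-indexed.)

r

l=0 r=19: |-20|<=|21| out[19]=441, r--
l=0 r=18: |-20|>|19| out[18]=400, l++
l=1 r=18: |-19|<=|19| out[17]=361, r--
l=1 r=17: |-19|>|16| out[16]=361, l++
l=2 r=17: |-14|<=|16| out[15]=256, r--
l=2 r=16: |-14|<=|15| out[14]=225, r--
l=2 r=15: |-14|<=|14| out[13]=196, r--
l=2 r=14: |-14|>|13| out[12]=196, l++
l=3 r=14: |-6|<=|13| out[11]=169, r--
l=3 r=13: |-6|<=|11| out[10]=121, r--
l=3 r=12: |-6|<=|10| out[9]=100, r--
l=3 r=11: |-6|<=|8| out[8]=64, r--
l=3 r=10: |-6|<=|7| out[7]=49, r--
l=3 r=9: |-6|<=|6| out[6]=36, r--
l=3 r=8: |-6|>|5| out[5]=36, l++
l=4 r=8: |0|<=|5| out[4]=25, r--
l=4 r=7: |0|<=|4| out[3]=16, r--
l=4 r=6: |0|<=|3| out[2]=9, r--
l=4 r=5: |0|<=|2| out[1]=4, r--
l=4 r=4: |0|<=|0| out[0]=0, r--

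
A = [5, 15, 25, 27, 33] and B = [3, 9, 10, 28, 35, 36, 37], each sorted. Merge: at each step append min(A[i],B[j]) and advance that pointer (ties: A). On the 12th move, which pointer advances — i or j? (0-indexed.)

j

[i=0,j=0] A[i]=5>B[j]=3 take 3 → j++
[i=0,j=1] A[i]=5<=B[j]=9 take 5 → i++
[i=1,j=1] A[i]=15>B[j]=9 take 9 → j++
[i=1,j=2] A[i]=15>B[j]=10 take 10 → j++
[i=1,j=3] A[i]=15<=B[j]=28 take 15 → i++
[i=2,j=3] A[i]=25<=B[j]=28 take 25 → i++
[i=3,j=3] A[i]=27<=B[j]=28 take 27 → i++
[i=4,j=3] A[i]=33>B[j]=28 take 28 → j++
[i=4,j=4] A[i]=33<=B[j]=35 take 33 → i++
[i=5,j=4] A done, take B[j]=35 → j++
[i=5,j=5] A done, take B[j]=36 → j++
[i=5,j=6] A done, take B[j]=37 → j++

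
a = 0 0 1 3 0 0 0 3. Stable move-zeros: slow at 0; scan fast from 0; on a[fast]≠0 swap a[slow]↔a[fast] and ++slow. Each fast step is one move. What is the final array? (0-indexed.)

[1, 3, 3, 0, 0, 0, 0, 0]

slow=0 fast=0: a[fast]=0, fast++
slow=0 fast=1: a[fast]=0, fast++
slow=0 fast=2: a[fast]=1≠0 swap→a[0]=1, slow++,fast++
slow=1 fast=3: a[fast]=3≠0 swap→a[1]=3, slow++,fast++
slow=2 fast=4: a[fast]=0, fast++
slow=2 fast=5: a[fast]=0, fast++
slow=2 fast=6: a[fast]=0, fast++
slow=2 fast=7: a[fast]=3≠0 swap→a[2]=3, slow++,fast++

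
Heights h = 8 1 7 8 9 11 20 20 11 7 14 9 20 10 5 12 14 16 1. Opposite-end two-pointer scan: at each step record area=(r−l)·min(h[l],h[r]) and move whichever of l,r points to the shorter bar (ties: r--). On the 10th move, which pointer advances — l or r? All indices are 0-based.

r

[0,18] min(8,1)*18=18 best=18 * → r--
[0,17] min(8,16)*17=136 best=136 * → l++
[1,17] min(1,16)*16=16 best=136 → l++
[2,17] min(7,16)*15=105 best=136 → l++
[3,17] min(8,16)*14=112 best=136 → l++
[4,17] min(9,16)*13=117 best=136 → l++
[5,17] min(11,16)*12=132 best=136 → l++
[6,17] min(20,16)*11=176 best=176 * → r--
[6,16] min(20,14)*10=140 best=176 → r--
[6,15] min(20,12)*9=108 best=176 → r--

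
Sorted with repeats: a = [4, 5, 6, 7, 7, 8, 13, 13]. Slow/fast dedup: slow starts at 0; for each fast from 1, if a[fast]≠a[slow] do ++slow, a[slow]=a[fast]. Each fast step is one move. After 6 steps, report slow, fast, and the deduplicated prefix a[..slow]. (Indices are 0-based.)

slow=0 fast=1: a[fast]=5≠a[slow]=4 write a[1]=5, slow++,fast++
slow=1 fast=2: a[fast]=6≠a[slow]=5 write a[2]=6, slow++,fast++
slow=2 fast=3: a[fast]=7≠a[slow]=6 write a[3]=7, slow++,fast++
slow=3 fast=4: a[fast]=7=a[slow] dup, fast++
slow=3 fast=5: a[fast]=8≠a[slow]=7 write a[4]=8, slow++,fast++
slow=4 fast=6: a[fast]=13≠a[slow]=8 write a[5]=13, slow++,fast++

slow=5, fast=7, prefix=[4, 5, 6, 7, 8, 13]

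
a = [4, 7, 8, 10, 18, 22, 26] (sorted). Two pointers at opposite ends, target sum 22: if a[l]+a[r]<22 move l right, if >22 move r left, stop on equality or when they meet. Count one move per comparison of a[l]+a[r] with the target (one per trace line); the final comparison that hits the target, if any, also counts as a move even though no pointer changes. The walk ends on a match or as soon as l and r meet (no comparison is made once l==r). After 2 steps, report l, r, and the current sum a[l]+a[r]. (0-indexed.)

[0,6] 4+26=30 >22 → r--
[0,5] 4+22=26 >22 → r--

l=0, r=4, sum=22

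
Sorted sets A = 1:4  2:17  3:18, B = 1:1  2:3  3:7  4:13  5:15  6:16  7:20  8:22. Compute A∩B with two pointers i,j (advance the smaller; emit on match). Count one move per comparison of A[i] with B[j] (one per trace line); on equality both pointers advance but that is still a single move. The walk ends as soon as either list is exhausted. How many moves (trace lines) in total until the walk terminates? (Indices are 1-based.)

9 moves

i=1 j=1: 4>1, j++
i=1 j=2: 4>3, j++
i=1 j=3: 4<7, i++
i=2 j=3: 17>7, j++
i=2 j=4: 17>13, j++
i=2 j=5: 17>15, j++
i=2 j=6: 17>16, j++
i=2 j=7: 17<20, i++
i=3 j=7: 18<20, i++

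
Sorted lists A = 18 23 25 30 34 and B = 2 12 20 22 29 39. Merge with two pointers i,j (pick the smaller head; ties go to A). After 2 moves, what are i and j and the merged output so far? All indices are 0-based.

i=0 j=0: A[i]=18>B[j]=2 take 2, j++
i=0 j=1: A[i]=18>B[j]=12 take 12, j++

i=0, j=2, merged so far=[2, 12]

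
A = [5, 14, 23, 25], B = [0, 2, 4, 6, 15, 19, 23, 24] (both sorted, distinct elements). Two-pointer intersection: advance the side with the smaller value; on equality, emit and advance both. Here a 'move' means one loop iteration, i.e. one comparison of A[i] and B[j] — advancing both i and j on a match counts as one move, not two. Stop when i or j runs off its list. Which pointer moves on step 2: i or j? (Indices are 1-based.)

j

[i=1,j=1] 5>0 → j++
[i=1,j=2] 5>2 → j++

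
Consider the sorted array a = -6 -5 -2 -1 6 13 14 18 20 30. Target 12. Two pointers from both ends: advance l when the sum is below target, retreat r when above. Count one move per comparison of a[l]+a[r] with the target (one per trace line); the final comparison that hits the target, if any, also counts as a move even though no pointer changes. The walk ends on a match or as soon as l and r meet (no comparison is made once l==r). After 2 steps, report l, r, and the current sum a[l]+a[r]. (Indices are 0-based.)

[0,9] -6+30=24 >12 → r--
[0,8] -6+20=14 >12 → r--

l=0, r=7, sum=12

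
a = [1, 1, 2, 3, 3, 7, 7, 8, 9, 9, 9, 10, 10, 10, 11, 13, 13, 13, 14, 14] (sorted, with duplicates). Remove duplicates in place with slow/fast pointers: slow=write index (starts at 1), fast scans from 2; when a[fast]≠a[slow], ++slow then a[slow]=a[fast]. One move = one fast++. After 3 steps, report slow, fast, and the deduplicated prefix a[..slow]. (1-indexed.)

slow=3, fast=5, prefix=[1, 2, 3]

(s=1,f=2) a[fast]=1=a[slow] dup → fast++
(s=1,f=3) a[fast]=2≠a[slow]=1 write a[2]=2 → slow++,fast++
(s=2,f=4) a[fast]=3≠a[slow]=2 write a[3]=3 → slow++,fast++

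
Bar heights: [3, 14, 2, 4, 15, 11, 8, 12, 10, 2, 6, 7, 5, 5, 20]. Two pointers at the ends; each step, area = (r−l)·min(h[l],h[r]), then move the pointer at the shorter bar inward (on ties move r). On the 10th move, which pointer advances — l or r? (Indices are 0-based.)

l=0 r=14: min(3,20)*14=42 best=42 *, l++
l=1 r=14: min(14,20)*13=182 best=182 *, l++
l=2 r=14: min(2,20)*12=24 best=182, l++
l=3 r=14: min(4,20)*11=44 best=182, l++
l=4 r=14: min(15,20)*10=150 best=182, l++
l=5 r=14: min(11,20)*9=99 best=182, l++
l=6 r=14: min(8,20)*8=64 best=182, l++
l=7 r=14: min(12,20)*7=84 best=182, l++
l=8 r=14: min(10,20)*6=60 best=182, l++
l=9 r=14: min(2,20)*5=10 best=182, l++

l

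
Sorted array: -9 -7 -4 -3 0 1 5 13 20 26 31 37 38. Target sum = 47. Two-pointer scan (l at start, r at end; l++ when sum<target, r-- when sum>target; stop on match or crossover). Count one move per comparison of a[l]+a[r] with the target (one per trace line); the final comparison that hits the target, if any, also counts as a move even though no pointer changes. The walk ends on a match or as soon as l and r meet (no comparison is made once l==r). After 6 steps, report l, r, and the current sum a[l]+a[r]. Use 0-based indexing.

l=6, r=12, sum=43

l=0 r=12: -9+38=29 <47, l++
l=1 r=12: -7+38=31 <47, l++
l=2 r=12: -4+38=34 <47, l++
l=3 r=12: -3+38=35 <47, l++
l=4 r=12: 0+38=38 <47, l++
l=5 r=12: 1+38=39 <47, l++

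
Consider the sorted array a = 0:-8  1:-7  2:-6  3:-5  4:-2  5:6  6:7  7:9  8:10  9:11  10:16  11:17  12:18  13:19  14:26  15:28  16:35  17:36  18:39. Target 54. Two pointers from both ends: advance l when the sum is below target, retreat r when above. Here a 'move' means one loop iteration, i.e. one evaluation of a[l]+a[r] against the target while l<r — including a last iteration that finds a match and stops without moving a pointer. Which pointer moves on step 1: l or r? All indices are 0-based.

l

[0,18] -8+39=31 <54 → l++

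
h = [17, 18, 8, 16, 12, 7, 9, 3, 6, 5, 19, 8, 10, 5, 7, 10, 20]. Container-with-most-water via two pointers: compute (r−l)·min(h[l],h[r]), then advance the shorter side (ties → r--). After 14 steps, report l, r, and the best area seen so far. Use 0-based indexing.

[0,16] min(17,20)*16=272 best=272 * → l++
[1,16] min(18,20)*15=270 best=272 → l++
[2,16] min(8,20)*14=112 best=272 → l++
[3,16] min(16,20)*13=208 best=272 → l++
[4,16] min(12,20)*12=144 best=272 → l++
[5,16] min(7,20)*11=77 best=272 → l++
[6,16] min(9,20)*10=90 best=272 → l++
[7,16] min(3,20)*9=27 best=272 → l++
[8,16] min(6,20)*8=48 best=272 → l++
[9,16] min(5,20)*7=35 best=272 → l++
[10,16] min(19,20)*6=114 best=272 → l++
[11,16] min(8,20)*5=40 best=272 → l++
[12,16] min(10,20)*4=40 best=272 → l++
[13,16] min(5,20)*3=15 best=272 → l++

l=14, r=16, best area=272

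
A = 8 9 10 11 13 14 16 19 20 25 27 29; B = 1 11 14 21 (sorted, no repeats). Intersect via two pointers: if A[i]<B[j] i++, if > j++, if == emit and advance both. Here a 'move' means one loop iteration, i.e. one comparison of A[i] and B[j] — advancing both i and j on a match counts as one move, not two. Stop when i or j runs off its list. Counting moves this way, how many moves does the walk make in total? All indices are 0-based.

11 moves

i=0 j=0: 8>1, j++
i=0 j=1: 8<11, i++
i=1 j=1: 9<11, i++
i=2 j=1: 10<11, i++
i=3 j=1: 11==11 emit, i++,j++
i=4 j=2: 13<14, i++
i=5 j=2: 14==14 emit, i++,j++
i=6 j=3: 16<21, i++
i=7 j=3: 19<21, i++
i=8 j=3: 20<21, i++
i=9 j=3: 25>21, j++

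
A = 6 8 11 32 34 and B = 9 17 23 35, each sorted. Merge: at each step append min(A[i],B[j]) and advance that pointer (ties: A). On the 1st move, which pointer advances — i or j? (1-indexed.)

[i=1,j=1] A[i]=6<=B[j]=9 take 6 → i++

i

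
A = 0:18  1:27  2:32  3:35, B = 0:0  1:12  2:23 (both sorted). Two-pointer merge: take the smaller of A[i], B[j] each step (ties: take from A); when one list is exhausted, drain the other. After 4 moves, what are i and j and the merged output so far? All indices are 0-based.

i=1, j=3, merged so far=[0, 12, 18, 23]

i=0 j=0: A[i]=18>B[j]=0 take 0, j++
i=0 j=1: A[i]=18>B[j]=12 take 12, j++
i=0 j=2: A[i]=18<=B[j]=23 take 18, i++
i=1 j=2: A[i]=27>B[j]=23 take 23, j++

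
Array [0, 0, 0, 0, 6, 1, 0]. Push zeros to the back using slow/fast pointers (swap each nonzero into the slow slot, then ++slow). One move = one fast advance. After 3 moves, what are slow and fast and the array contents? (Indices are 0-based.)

(s=0,f=0) a[fast]=0 → fast++
(s=0,f=1) a[fast]=0 → fast++
(s=0,f=2) a[fast]=0 → fast++

slow=0, fast=3, a=[0, 0, 0, 0, 6, 1, 0]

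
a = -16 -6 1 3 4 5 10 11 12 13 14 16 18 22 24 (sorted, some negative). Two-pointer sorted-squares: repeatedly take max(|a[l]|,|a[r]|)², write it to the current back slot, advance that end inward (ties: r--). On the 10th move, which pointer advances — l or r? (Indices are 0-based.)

[0,14] |-16|<=|24| out[14]=576 → r--
[0,13] |-16|<=|22| out[13]=484 → r--
[0,12] |-16|<=|18| out[12]=324 → r--
[0,11] |-16|<=|16| out[11]=256 → r--
[0,10] |-16|>|14| out[10]=256 → l++
[1,10] |-6|<=|14| out[9]=196 → r--
[1,9] |-6|<=|13| out[8]=169 → r--
[1,8] |-6|<=|12| out[7]=144 → r--
[1,7] |-6|<=|11| out[6]=121 → r--
[1,6] |-6|<=|10| out[5]=100 → r--

r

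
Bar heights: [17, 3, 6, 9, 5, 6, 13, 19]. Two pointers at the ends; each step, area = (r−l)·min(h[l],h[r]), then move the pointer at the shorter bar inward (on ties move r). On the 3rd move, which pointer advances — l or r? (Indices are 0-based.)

[0,7] min(17,19)*7=119 best=119 * → l++
[1,7] min(3,19)*6=18 best=119 → l++
[2,7] min(6,19)*5=30 best=119 → l++

l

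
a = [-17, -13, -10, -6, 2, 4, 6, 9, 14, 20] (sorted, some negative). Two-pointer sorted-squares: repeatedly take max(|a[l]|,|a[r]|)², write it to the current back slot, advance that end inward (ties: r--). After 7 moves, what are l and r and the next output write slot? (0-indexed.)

l=0 r=9: |-17|<=|20| out[9]=400, r--
l=0 r=8: |-17|>|14| out[8]=289, l++
l=1 r=8: |-13|<=|14| out[7]=196, r--
l=1 r=7: |-13|>|9| out[6]=169, l++
l=2 r=7: |-10|>|9| out[5]=100, l++
l=3 r=7: |-6|<=|9| out[4]=81, r--
l=3 r=6: |-6|<=|6| out[3]=36, r--

l=3, r=5, next write slot=2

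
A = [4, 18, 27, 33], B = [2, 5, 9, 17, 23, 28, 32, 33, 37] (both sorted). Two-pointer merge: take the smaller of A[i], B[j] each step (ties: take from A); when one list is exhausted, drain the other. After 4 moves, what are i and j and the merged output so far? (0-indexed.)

i=1, j=3, merged so far=[2, 4, 5, 9]

i=0 j=0: A[i]=4>B[j]=2 take 2, j++
i=0 j=1: A[i]=4<=B[j]=5 take 4, i++
i=1 j=1: A[i]=18>B[j]=5 take 5, j++
i=1 j=2: A[i]=18>B[j]=9 take 9, j++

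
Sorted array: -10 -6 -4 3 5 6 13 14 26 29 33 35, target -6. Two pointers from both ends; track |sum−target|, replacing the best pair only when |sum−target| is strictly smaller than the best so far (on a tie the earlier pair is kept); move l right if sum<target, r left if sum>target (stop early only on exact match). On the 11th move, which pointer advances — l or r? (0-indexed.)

l

[0,11] -10+35=25 d=31 * → r--
[0,10] -10+33=23 d=29 * → r--
[0,9] -10+29=19 d=25 * → r--
[0,8] -10+26=16 d=22 * → r--
[0,7] -10+14=4 d=10 * → r--
[0,6] -10+13=3 d=9 * → r--
[0,5] -10+6=-4 d=2 * → r--
[0,4] -10+5=-5 d=1 * → r--
[0,3] -10+3=-7 d=1 → l++
[1,3] -6+3=-3 d=3 → r--
[1,2] -6+-4=-10 d=4 → l++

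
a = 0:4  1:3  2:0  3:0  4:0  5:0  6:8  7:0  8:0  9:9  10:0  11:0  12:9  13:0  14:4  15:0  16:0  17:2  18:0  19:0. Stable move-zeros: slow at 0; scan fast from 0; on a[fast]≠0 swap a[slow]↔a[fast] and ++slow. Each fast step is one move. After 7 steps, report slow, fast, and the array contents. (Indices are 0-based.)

(s=0,f=0) a[fast]=4≠0 swap→a[0]=4 → slow++,fast++
(s=1,f=1) a[fast]=3≠0 swap→a[1]=3 → slow++,fast++
(s=2,f=2) a[fast]=0 → fast++
(s=2,f=3) a[fast]=0 → fast++
(s=2,f=4) a[fast]=0 → fast++
(s=2,f=5) a[fast]=0 → fast++
(s=2,f=6) a[fast]=8≠0 swap→a[2]=8 → slow++,fast++

slow=3, fast=7, a=[4, 3, 8, 0, 0, 0, 0, 0, 0, 9, 0, 0, 9, 0, 4, 0, 0, 2, 0, 0]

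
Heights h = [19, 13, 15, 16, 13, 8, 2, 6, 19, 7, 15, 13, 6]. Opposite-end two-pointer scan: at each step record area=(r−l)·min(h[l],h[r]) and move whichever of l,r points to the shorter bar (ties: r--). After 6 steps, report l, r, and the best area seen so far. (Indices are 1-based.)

l=1, r=7, best area=152

[1,13] min(19,6)*12=72 best=72 * → r--
[1,12] min(19,13)*11=143 best=143 * → r--
[1,11] min(19,15)*10=150 best=150 * → r--
[1,10] min(19,7)*9=63 best=150 → r--
[1,9] min(19,19)*8=152 best=152 * → r--
[1,8] min(19,6)*7=42 best=152 → r--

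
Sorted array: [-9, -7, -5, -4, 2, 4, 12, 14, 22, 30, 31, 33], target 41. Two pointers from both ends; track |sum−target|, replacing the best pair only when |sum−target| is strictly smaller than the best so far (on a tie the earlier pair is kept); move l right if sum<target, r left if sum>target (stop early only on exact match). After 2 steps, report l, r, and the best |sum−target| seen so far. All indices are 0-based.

l=2, r=11, best |Δ|=15

l=0 r=11: -9+33=24 d=17 *, l++
l=1 r=11: -7+33=26 d=15 *, l++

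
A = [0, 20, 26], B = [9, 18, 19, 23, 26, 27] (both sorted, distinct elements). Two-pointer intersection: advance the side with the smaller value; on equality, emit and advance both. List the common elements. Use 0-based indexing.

i=0 j=0: 0<9, i++
i=1 j=0: 20>9, j++
i=1 j=1: 20>18, j++
i=1 j=2: 20>19, j++
i=1 j=3: 20<23, i++
i=2 j=3: 26>23, j++
i=2 j=4: 26==26 emit, i++,j++

intersection = [26]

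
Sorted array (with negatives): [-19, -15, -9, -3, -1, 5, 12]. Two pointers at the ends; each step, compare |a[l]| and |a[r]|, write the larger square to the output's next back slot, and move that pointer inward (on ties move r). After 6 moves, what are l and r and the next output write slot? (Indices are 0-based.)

l=4, r=4, next write slot=0

l=0 r=6: |-19|>|12| out[6]=361, l++
l=1 r=6: |-15|>|12| out[5]=225, l++
l=2 r=6: |-9|<=|12| out[4]=144, r--
l=2 r=5: |-9|>|5| out[3]=81, l++
l=3 r=5: |-3|<=|5| out[2]=25, r--
l=3 r=4: |-3|>|-1| out[1]=9, l++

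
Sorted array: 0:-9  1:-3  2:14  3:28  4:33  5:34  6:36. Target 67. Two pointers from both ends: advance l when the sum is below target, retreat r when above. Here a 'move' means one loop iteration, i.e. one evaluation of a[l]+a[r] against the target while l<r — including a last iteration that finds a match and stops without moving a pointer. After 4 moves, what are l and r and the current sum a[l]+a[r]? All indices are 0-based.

l=0 r=6: -9+36=27 <67, l++
l=1 r=6: -3+36=33 <67, l++
l=2 r=6: 14+36=50 <67, l++
l=3 r=6: 28+36=64 <67, l++

l=4, r=6, sum=69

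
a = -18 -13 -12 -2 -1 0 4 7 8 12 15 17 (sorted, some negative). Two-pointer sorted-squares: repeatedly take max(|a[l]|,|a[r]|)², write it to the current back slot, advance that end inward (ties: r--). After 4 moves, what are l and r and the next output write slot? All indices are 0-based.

[0,11] |-18|>|17| out[11]=324 → l++
[1,11] |-13|<=|17| out[10]=289 → r--
[1,10] |-13|<=|15| out[9]=225 → r--
[1,9] |-13|>|12| out[8]=169 → l++

l=2, r=9, next write slot=7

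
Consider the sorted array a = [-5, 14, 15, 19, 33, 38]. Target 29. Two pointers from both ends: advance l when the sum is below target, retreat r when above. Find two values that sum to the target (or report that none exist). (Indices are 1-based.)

[1,6] -5+38=33 >29 → r--
[1,5] -5+33=28 <29 → l++
[2,5] 14+33=47 >29 → r--
[2,4] 14+19=33 >29 → r--
[2,3] 14+15=29 → found

(14, 15)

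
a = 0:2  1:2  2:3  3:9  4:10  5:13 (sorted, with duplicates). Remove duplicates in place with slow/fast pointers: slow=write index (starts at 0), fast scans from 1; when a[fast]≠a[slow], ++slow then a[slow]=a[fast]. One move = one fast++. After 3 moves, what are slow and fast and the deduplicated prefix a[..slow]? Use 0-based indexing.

slow=2, fast=4, prefix=[2, 3, 9]

(s=0,f=1) a[fast]=2=a[slow] dup → fast++
(s=0,f=2) a[fast]=3≠a[slow]=2 write a[1]=3 → slow++,fast++
(s=1,f=3) a[fast]=9≠a[slow]=3 write a[2]=9 → slow++,fast++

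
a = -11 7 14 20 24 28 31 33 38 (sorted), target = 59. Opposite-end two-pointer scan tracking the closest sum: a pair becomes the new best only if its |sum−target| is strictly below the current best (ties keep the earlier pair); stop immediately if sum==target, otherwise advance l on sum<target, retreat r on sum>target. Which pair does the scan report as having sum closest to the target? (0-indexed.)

l=0 r=8: -11+38=27 d=32 *, l++
l=1 r=8: 7+38=45 d=14 *, l++
l=2 r=8: 14+38=52 d=7 *, l++
l=3 r=8: 20+38=58 d=1 *, l++
l=4 r=8: 24+38=62 d=3, r--
l=4 r=7: 24+33=57 d=2, l++
l=5 r=7: 28+33=61 d=2, r--
l=5 r=6: 28+31=59 d=0 *, stop

pair (28, 31) with sum 59 (|Δ|=0)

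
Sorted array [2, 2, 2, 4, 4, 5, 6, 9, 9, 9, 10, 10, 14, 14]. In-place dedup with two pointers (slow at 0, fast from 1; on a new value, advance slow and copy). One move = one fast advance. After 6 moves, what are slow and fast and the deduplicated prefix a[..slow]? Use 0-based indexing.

(s=0,f=1) a[fast]=2=a[slow] dup → fast++
(s=0,f=2) a[fast]=2=a[slow] dup → fast++
(s=0,f=3) a[fast]=4≠a[slow]=2 write a[1]=4 → slow++,fast++
(s=1,f=4) a[fast]=4=a[slow] dup → fast++
(s=1,f=5) a[fast]=5≠a[slow]=4 write a[2]=5 → slow++,fast++
(s=2,f=6) a[fast]=6≠a[slow]=5 write a[3]=6 → slow++,fast++

slow=3, fast=7, prefix=[2, 4, 5, 6]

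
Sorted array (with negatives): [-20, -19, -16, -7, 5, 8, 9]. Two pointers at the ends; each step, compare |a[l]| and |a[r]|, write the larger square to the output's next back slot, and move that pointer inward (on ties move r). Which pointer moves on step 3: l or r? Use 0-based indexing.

[0,6] |-20|>|9| out[6]=400 → l++
[1,6] |-19|>|9| out[5]=361 → l++
[2,6] |-16|>|9| out[4]=256 → l++

l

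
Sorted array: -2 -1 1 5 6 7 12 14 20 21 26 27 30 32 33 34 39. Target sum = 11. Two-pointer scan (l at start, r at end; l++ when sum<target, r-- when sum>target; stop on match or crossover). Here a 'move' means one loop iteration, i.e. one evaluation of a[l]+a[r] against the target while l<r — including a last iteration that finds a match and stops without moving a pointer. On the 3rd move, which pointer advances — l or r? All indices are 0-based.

r

[0,16] -2+39=37 >11 → r--
[0,15] -2+34=32 >11 → r--
[0,14] -2+33=31 >11 → r--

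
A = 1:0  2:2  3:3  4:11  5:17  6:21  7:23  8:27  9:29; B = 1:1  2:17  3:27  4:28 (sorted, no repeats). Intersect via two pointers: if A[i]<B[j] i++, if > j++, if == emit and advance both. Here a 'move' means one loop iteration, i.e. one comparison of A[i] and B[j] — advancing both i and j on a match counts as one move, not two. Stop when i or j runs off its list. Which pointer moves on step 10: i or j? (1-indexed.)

j

i=1 j=1: 0<1, i++
i=2 j=1: 2>1, j++
i=2 j=2: 2<17, i++
i=3 j=2: 3<17, i++
i=4 j=2: 11<17, i++
i=5 j=2: 17==17 emit, i++,j++
i=6 j=3: 21<27, i++
i=7 j=3: 23<27, i++
i=8 j=3: 27==27 emit, i++,j++
i=9 j=4: 29>28, j++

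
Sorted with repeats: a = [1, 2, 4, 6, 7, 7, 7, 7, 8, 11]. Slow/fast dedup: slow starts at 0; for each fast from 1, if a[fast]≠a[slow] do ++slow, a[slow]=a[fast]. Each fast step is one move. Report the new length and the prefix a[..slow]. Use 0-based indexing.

length 7; prefix = [1, 2, 4, 6, 7, 8, 11]

slow=0 fast=1: a[fast]=2≠a[slow]=1 write a[1]=2, slow++,fast++
slow=1 fast=2: a[fast]=4≠a[slow]=2 write a[2]=4, slow++,fast++
slow=2 fast=3: a[fast]=6≠a[slow]=4 write a[3]=6, slow++,fast++
slow=3 fast=4: a[fast]=7≠a[slow]=6 write a[4]=7, slow++,fast++
slow=4 fast=5: a[fast]=7=a[slow] dup, fast++
slow=4 fast=6: a[fast]=7=a[slow] dup, fast++
slow=4 fast=7: a[fast]=7=a[slow] dup, fast++
slow=4 fast=8: a[fast]=8≠a[slow]=7 write a[5]=8, slow++,fast++
slow=5 fast=9: a[fast]=11≠a[slow]=8 write a[6]=11, slow++,fast++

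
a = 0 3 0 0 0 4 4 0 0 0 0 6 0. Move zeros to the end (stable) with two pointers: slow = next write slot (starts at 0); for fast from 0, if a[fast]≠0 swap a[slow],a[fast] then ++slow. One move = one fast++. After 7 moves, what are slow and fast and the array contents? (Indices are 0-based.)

slow=3, fast=7, a=[3, 4, 4, 0, 0, 0, 0, 0, 0, 0, 0, 6, 0]

slow=0 fast=0: a[fast]=0, fast++
slow=0 fast=1: a[fast]=3≠0 swap→a[0]=3, slow++,fast++
slow=1 fast=2: a[fast]=0, fast++
slow=1 fast=3: a[fast]=0, fast++
slow=1 fast=4: a[fast]=0, fast++
slow=1 fast=5: a[fast]=4≠0 swap→a[1]=4, slow++,fast++
slow=2 fast=6: a[fast]=4≠0 swap→a[2]=4, slow++,fast++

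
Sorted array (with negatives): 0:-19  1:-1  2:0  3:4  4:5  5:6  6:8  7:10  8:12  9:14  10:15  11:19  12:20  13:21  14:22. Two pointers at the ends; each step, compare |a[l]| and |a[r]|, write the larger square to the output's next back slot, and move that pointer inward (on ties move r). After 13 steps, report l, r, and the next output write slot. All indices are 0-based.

l=1, r=2, next write slot=1

[0,14] |-19|<=|22| out[14]=484 → r--
[0,13] |-19|<=|21| out[13]=441 → r--
[0,12] |-19|<=|20| out[12]=400 → r--
[0,11] |-19|<=|19| out[11]=361 → r--
[0,10] |-19|>|15| out[10]=361 → l++
[1,10] |-1|<=|15| out[9]=225 → r--
[1,9] |-1|<=|14| out[8]=196 → r--
[1,8] |-1|<=|12| out[7]=144 → r--
[1,7] |-1|<=|10| out[6]=100 → r--
[1,6] |-1|<=|8| out[5]=64 → r--
[1,5] |-1|<=|6| out[4]=36 → r--
[1,4] |-1|<=|5| out[3]=25 → r--
[1,3] |-1|<=|4| out[2]=16 → r--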